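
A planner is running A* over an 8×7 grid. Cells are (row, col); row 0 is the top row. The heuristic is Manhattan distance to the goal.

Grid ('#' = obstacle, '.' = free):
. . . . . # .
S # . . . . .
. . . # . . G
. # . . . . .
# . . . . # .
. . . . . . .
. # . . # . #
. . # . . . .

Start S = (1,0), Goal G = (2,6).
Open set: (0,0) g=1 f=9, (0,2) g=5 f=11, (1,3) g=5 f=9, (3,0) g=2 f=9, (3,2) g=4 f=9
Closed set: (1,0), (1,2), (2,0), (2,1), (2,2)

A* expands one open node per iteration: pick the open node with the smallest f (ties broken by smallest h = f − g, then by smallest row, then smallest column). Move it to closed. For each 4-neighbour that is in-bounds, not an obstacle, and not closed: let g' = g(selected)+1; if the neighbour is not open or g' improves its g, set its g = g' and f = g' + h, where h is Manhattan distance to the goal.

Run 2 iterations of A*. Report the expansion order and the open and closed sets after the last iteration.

step 1: expand (1,3) (f=9, h=4) → closed; open now [(0,0) g=1 f=9, (0,2) g=5 f=11, (0,3) g=6 f=11, (1,4) g=6 f=9, (3,0) g=2 f=9, (3,2) g=4 f=9]
step 2: expand (1,4) (f=9, h=3) → closed; open now [(0,0) g=1 f=9, (0,2) g=5 f=11, (0,3) g=6 f=11, (0,4) g=7 f=11, (1,5) g=7 f=9, (2,4) g=7 f=9, (3,0) g=2 f=9, (3,2) g=4 f=9]

order=[(1,3) → (1,4)]; open=[(0,0) g=1 f=9, (0,2) g=5 f=11, (0,3) g=6 f=11, (0,4) g=7 f=11, (1,5) g=7 f=9, (2,4) g=7 f=9, (3,0) g=2 f=9, (3,2) g=4 f=9]; closed=[(1,0), (1,2), (1,3), (1,4), (2,0), (2,1), (2,2)]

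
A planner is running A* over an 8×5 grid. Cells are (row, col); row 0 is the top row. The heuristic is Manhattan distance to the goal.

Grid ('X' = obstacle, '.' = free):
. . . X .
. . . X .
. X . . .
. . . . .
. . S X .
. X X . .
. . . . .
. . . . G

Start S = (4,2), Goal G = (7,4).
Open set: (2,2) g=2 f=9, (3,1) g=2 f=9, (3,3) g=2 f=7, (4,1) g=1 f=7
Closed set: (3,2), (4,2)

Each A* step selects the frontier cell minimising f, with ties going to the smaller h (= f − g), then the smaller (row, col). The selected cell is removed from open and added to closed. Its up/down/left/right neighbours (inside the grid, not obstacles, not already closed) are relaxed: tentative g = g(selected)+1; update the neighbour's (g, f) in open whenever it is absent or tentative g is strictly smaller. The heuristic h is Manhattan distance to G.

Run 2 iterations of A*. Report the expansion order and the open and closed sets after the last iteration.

step 1: expand (3,3) (f=7, h=5) → closed; open now [(2,2) g=2 f=9, (2,3) g=3 f=9, (3,1) g=2 f=9, (3,4) g=3 f=7, (4,1) g=1 f=7]
step 2: expand (3,4) (f=7, h=4) → closed; open now [(2,2) g=2 f=9, (2,3) g=3 f=9, (2,4) g=4 f=9, (3,1) g=2 f=9, (4,1) g=1 f=7, (4,4) g=4 f=7]

order=[(3,3) → (3,4)]; open=[(2,2) g=2 f=9, (2,3) g=3 f=9, (2,4) g=4 f=9, (3,1) g=2 f=9, (4,1) g=1 f=7, (4,4) g=4 f=7]; closed=[(3,2), (3,3), (3,4), (4,2)]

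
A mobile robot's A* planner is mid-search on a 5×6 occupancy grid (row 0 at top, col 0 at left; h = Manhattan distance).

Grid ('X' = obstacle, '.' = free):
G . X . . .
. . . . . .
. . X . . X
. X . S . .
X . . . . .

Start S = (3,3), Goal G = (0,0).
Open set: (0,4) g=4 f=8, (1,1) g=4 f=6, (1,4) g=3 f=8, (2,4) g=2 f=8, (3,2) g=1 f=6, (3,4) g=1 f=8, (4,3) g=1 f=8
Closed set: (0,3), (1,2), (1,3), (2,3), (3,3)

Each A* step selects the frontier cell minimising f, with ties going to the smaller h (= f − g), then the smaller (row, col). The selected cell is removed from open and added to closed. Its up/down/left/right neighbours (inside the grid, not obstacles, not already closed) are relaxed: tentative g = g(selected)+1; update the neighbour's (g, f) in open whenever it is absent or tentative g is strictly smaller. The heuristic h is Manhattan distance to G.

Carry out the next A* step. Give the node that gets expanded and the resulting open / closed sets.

step 1: expand (1,1) (f=6, h=2) → closed; open now [(0,1) g=5 f=6, (0,4) g=4 f=8, (1,0) g=5 f=6, (1,4) g=3 f=8, (2,1) g=5 f=8, (2,4) g=2 f=8, (3,2) g=1 f=6, (3,4) g=1 f=8, (4,3) g=1 f=8]

expanded=(1,1); open=[(0,1) g=5 f=6, (0,4) g=4 f=8, (1,0) g=5 f=6, (1,4) g=3 f=8, (2,1) g=5 f=8, (2,4) g=2 f=8, (3,2) g=1 f=6, (3,4) g=1 f=8, (4,3) g=1 f=8]; closed=[(0,3), (1,1), (1,2), (1,3), (2,3), (3,3)]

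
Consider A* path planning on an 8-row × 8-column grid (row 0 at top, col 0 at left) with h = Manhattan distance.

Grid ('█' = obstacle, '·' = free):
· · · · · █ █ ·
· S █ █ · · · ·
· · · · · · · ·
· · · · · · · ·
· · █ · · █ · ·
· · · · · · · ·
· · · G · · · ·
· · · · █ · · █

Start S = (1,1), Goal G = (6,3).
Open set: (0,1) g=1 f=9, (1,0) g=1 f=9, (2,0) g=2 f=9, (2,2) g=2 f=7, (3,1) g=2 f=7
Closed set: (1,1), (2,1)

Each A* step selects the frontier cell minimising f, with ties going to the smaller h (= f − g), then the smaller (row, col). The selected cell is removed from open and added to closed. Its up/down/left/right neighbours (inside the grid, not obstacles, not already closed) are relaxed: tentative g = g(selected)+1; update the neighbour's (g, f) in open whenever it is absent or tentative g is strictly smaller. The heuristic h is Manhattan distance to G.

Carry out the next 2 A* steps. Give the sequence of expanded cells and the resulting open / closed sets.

step 1: expand (2,2) (f=7, h=5) → closed; open now [(0,1) g=1 f=9, (1,0) g=1 f=9, (2,0) g=2 f=9, (2,3) g=3 f=7, (3,1) g=2 f=7, (3,2) g=3 f=7]
step 2: expand (2,3) (f=7, h=4) → closed; open now [(0,1) g=1 f=9, (1,0) g=1 f=9, (2,0) g=2 f=9, (2,4) g=4 f=9, (3,1) g=2 f=7, (3,2) g=3 f=7, (3,3) g=4 f=7]

order=[(2,2) → (2,3)]; open=[(0,1) g=1 f=9, (1,0) g=1 f=9, (2,0) g=2 f=9, (2,4) g=4 f=9, (3,1) g=2 f=7, (3,2) g=3 f=7, (3,3) g=4 f=7]; closed=[(1,1), (2,1), (2,2), (2,3)]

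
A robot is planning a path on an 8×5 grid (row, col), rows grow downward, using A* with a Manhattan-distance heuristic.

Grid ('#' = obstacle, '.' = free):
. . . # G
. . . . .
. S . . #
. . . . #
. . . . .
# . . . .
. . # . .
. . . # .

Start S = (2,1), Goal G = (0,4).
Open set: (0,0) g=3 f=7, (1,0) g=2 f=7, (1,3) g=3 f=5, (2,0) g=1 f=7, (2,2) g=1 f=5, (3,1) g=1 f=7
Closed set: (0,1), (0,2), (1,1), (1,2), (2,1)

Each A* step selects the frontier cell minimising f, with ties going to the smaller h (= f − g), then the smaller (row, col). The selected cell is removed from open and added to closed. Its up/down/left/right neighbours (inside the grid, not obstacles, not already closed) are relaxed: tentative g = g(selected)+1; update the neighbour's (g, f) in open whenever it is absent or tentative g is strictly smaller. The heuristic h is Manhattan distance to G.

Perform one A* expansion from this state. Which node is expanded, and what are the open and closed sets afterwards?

step 1: expand (1,3) (f=5, h=2) → closed; open now [(0,0) g=3 f=7, (1,0) g=2 f=7, (1,4) g=4 f=5, (2,0) g=1 f=7, (2,2) g=1 f=5, (2,3) g=4 f=7, (3,1) g=1 f=7]

expanded=(1,3); open=[(0,0) g=3 f=7, (1,0) g=2 f=7, (1,4) g=4 f=5, (2,0) g=1 f=7, (2,2) g=1 f=5, (2,3) g=4 f=7, (3,1) g=1 f=7]; closed=[(0,1), (0,2), (1,1), (1,2), (1,3), (2,1)]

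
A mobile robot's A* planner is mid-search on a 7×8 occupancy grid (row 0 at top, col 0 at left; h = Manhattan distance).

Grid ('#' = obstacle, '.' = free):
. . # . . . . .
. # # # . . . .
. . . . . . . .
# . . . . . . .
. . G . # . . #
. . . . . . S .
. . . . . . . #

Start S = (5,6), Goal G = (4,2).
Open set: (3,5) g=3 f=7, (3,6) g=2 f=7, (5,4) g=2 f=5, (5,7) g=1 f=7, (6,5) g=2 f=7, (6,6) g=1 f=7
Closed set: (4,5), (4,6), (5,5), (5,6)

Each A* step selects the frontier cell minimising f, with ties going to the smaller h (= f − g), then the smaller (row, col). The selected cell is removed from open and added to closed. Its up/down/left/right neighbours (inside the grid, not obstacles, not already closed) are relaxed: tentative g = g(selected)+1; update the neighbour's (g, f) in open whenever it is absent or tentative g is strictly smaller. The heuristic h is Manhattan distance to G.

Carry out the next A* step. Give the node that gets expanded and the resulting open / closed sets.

step 1: expand (5,4) (f=5, h=3) → closed; open now [(3,5) g=3 f=7, (3,6) g=2 f=7, (5,3) g=3 f=5, (5,7) g=1 f=7, (6,4) g=3 f=7, (6,5) g=2 f=7, (6,6) g=1 f=7]

expanded=(5,4); open=[(3,5) g=3 f=7, (3,6) g=2 f=7, (5,3) g=3 f=5, (5,7) g=1 f=7, (6,4) g=3 f=7, (6,5) g=2 f=7, (6,6) g=1 f=7]; closed=[(4,5), (4,6), (5,4), (5,5), (5,6)]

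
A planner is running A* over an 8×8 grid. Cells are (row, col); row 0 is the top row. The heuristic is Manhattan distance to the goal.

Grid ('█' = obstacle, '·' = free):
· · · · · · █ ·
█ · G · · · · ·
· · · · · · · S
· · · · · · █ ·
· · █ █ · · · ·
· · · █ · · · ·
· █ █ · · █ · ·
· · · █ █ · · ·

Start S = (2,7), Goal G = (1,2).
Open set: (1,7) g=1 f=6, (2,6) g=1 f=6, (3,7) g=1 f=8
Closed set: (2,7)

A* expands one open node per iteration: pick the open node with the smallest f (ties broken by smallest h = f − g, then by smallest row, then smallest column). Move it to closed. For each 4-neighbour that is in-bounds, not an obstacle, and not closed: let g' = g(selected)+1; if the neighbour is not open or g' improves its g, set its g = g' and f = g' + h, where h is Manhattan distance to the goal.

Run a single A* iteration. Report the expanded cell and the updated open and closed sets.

expanded=(1,7); open=[(0,7) g=2 f=8, (1,6) g=2 f=6, (2,6) g=1 f=6, (3,7) g=1 f=8]; closed=[(1,7), (2,7)]

step 1: expand (1,7) (f=6, h=5) → closed; open now [(0,7) g=2 f=8, (1,6) g=2 f=6, (2,6) g=1 f=6, (3,7) g=1 f=8]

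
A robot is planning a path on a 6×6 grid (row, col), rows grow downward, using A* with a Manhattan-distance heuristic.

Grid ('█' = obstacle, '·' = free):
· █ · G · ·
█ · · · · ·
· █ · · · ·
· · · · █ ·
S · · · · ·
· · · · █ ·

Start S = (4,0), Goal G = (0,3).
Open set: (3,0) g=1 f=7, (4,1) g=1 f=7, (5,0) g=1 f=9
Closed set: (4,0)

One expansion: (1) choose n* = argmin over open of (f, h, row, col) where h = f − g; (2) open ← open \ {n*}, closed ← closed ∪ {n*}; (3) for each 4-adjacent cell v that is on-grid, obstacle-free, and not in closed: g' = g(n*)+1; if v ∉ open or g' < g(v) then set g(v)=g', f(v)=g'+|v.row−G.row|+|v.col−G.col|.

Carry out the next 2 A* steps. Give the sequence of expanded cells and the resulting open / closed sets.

step 1: expand (3,0) (f=7, h=6) → closed; open now [(2,0) g=2 f=7, (3,1) g=2 f=7, (4,1) g=1 f=7, (5,0) g=1 f=9]
step 2: expand (2,0) (f=7, h=5) → closed; open now [(3,1) g=2 f=7, (4,1) g=1 f=7, (5,0) g=1 f=9]

order=[(3,0) → (2,0)]; open=[(3,1) g=2 f=7, (4,1) g=1 f=7, (5,0) g=1 f=9]; closed=[(2,0), (3,0), (4,0)]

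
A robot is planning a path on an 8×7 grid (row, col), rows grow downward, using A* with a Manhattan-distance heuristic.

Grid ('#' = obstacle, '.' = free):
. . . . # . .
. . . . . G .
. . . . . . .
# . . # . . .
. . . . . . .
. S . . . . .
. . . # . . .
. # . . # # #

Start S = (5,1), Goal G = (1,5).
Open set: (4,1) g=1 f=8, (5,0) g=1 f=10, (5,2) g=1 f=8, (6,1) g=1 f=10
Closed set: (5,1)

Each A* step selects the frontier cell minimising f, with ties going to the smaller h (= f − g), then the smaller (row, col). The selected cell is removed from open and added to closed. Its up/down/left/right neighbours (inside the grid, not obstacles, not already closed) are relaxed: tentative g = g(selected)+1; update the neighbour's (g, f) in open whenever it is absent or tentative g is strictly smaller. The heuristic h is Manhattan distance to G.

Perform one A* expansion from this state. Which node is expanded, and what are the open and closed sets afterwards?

step 1: expand (4,1) (f=8, h=7) → closed; open now [(3,1) g=2 f=8, (4,0) g=2 f=10, (4,2) g=2 f=8, (5,0) g=1 f=10, (5,2) g=1 f=8, (6,1) g=1 f=10]

expanded=(4,1); open=[(3,1) g=2 f=8, (4,0) g=2 f=10, (4,2) g=2 f=8, (5,0) g=1 f=10, (5,2) g=1 f=8, (6,1) g=1 f=10]; closed=[(4,1), (5,1)]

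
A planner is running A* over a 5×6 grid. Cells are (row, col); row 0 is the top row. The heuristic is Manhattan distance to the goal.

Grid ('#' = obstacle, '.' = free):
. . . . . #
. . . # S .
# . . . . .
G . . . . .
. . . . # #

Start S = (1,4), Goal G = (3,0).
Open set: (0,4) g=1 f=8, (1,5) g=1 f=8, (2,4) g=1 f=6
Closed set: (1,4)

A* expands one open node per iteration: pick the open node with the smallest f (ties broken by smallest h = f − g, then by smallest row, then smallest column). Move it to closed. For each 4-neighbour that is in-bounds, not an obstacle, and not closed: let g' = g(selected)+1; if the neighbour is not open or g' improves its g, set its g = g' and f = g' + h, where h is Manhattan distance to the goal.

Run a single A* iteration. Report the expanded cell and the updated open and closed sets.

step 1: expand (2,4) (f=6, h=5) → closed; open now [(0,4) g=1 f=8, (1,5) g=1 f=8, (2,3) g=2 f=6, (2,5) g=2 f=8, (3,4) g=2 f=6]

expanded=(2,4); open=[(0,4) g=1 f=8, (1,5) g=1 f=8, (2,3) g=2 f=6, (2,5) g=2 f=8, (3,4) g=2 f=6]; closed=[(1,4), (2,4)]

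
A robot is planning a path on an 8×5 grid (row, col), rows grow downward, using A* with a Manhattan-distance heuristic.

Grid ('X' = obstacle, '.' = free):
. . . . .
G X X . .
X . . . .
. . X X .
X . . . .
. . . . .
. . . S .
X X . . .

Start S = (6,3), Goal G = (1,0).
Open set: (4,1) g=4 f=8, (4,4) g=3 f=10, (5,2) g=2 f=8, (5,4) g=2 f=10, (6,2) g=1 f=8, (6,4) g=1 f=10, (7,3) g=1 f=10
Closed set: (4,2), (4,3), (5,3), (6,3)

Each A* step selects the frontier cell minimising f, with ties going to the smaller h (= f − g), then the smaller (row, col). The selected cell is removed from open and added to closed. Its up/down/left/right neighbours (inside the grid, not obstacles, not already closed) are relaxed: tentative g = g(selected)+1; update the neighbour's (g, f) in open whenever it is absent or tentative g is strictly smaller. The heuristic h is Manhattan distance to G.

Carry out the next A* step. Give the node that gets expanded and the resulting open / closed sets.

step 1: expand (4,1) (f=8, h=4) → closed; open now [(3,1) g=5 f=8, (4,4) g=3 f=10, (5,1) g=5 f=10, (5,2) g=2 f=8, (5,4) g=2 f=10, (6,2) g=1 f=8, (6,4) g=1 f=10, (7,3) g=1 f=10]

expanded=(4,1); open=[(3,1) g=5 f=8, (4,4) g=3 f=10, (5,1) g=5 f=10, (5,2) g=2 f=8, (5,4) g=2 f=10, (6,2) g=1 f=8, (6,4) g=1 f=10, (7,3) g=1 f=10]; closed=[(4,1), (4,2), (4,3), (5,3), (6,3)]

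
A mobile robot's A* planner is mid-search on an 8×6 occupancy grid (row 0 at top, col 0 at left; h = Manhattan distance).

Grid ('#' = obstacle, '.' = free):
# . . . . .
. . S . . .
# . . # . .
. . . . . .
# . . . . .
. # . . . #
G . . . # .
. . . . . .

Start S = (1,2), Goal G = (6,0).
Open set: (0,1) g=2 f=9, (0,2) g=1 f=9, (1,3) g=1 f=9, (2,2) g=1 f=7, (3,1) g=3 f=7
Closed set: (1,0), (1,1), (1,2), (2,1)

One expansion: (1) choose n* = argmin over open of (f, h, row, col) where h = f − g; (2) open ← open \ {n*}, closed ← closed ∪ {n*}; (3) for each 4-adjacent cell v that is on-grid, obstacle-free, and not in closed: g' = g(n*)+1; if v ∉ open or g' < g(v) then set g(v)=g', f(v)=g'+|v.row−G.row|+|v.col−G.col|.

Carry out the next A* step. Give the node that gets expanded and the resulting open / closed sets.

step 1: expand (3,1) (f=7, h=4) → closed; open now [(0,1) g=2 f=9, (0,2) g=1 f=9, (1,3) g=1 f=9, (2,2) g=1 f=7, (3,0) g=4 f=7, (3,2) g=4 f=9, (4,1) g=4 f=7]

expanded=(3,1); open=[(0,1) g=2 f=9, (0,2) g=1 f=9, (1,3) g=1 f=9, (2,2) g=1 f=7, (3,0) g=4 f=7, (3,2) g=4 f=9, (4,1) g=4 f=7]; closed=[(1,0), (1,1), (1,2), (2,1), (3,1)]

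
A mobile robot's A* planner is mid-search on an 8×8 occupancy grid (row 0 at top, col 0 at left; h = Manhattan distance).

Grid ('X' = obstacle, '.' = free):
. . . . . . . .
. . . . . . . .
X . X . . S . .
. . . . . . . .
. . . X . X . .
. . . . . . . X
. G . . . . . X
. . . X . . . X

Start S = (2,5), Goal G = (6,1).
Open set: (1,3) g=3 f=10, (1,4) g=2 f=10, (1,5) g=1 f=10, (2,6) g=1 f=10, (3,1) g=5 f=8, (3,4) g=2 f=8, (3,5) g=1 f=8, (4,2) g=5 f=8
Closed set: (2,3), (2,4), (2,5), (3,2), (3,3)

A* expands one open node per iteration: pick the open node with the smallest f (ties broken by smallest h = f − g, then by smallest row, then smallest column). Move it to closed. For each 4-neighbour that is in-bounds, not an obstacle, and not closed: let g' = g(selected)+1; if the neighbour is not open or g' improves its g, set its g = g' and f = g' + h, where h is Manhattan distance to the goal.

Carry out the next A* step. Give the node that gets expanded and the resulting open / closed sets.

expanded=(3,1); open=[(1,3) g=3 f=10, (1,4) g=2 f=10, (1,5) g=1 f=10, (2,1) g=6 f=10, (2,6) g=1 f=10, (3,0) g=6 f=10, (3,4) g=2 f=8, (3,5) g=1 f=8, (4,1) g=6 f=8, (4,2) g=5 f=8]; closed=[(2,3), (2,4), (2,5), (3,1), (3,2), (3,3)]

step 1: expand (3,1) (f=8, h=3) → closed; open now [(1,3) g=3 f=10, (1,4) g=2 f=10, (1,5) g=1 f=10, (2,1) g=6 f=10, (2,6) g=1 f=10, (3,0) g=6 f=10, (3,4) g=2 f=8, (3,5) g=1 f=8, (4,1) g=6 f=8, (4,2) g=5 f=8]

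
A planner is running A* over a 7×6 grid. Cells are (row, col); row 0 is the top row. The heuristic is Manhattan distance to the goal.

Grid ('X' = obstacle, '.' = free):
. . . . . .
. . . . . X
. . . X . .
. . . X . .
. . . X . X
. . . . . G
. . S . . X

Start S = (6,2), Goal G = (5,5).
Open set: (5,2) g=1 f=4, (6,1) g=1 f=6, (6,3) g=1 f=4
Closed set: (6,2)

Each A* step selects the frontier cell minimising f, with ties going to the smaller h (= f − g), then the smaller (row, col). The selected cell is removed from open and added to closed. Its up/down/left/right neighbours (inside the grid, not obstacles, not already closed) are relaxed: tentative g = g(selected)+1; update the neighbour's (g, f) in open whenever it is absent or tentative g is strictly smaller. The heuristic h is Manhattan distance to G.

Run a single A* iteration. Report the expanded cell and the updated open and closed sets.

expanded=(5,2); open=[(4,2) g=2 f=6, (5,1) g=2 f=6, (5,3) g=2 f=4, (6,1) g=1 f=6, (6,3) g=1 f=4]; closed=[(5,2), (6,2)]

step 1: expand (5,2) (f=4, h=3) → closed; open now [(4,2) g=2 f=6, (5,1) g=2 f=6, (5,3) g=2 f=4, (6,1) g=1 f=6, (6,3) g=1 f=4]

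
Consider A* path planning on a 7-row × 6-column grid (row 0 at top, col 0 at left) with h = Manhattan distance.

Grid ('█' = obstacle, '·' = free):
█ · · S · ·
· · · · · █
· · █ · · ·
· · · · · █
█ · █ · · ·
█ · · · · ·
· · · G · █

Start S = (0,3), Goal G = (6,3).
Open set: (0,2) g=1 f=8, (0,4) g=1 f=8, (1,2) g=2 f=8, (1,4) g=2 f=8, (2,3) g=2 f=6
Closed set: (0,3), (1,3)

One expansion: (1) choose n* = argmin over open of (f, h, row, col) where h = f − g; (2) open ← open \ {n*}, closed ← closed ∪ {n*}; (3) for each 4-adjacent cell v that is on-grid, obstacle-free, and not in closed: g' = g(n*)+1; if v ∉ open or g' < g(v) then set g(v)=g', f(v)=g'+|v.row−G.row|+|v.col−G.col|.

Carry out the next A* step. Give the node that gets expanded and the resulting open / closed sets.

step 1: expand (2,3) (f=6, h=4) → closed; open now [(0,2) g=1 f=8, (0,4) g=1 f=8, (1,2) g=2 f=8, (1,4) g=2 f=8, (2,4) g=3 f=8, (3,3) g=3 f=6]

expanded=(2,3); open=[(0,2) g=1 f=8, (0,4) g=1 f=8, (1,2) g=2 f=8, (1,4) g=2 f=8, (2,4) g=3 f=8, (3,3) g=3 f=6]; closed=[(0,3), (1,3), (2,3)]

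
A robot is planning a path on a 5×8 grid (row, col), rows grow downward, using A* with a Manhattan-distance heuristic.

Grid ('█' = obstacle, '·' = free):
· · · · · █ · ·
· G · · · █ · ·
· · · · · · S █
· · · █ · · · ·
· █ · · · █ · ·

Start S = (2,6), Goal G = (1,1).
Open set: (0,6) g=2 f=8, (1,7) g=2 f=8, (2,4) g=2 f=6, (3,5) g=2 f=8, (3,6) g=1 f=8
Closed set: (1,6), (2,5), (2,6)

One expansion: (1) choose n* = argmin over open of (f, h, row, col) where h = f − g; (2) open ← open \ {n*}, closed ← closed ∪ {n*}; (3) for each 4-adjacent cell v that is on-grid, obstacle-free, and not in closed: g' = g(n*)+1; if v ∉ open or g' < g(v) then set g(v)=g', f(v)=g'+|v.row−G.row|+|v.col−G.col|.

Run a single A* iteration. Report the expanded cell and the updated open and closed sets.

step 1: expand (2,4) (f=6, h=4) → closed; open now [(0,6) g=2 f=8, (1,4) g=3 f=6, (1,7) g=2 f=8, (2,3) g=3 f=6, (3,4) g=3 f=8, (3,5) g=2 f=8, (3,6) g=1 f=8]

expanded=(2,4); open=[(0,6) g=2 f=8, (1,4) g=3 f=6, (1,7) g=2 f=8, (2,3) g=3 f=6, (3,4) g=3 f=8, (3,5) g=2 f=8, (3,6) g=1 f=8]; closed=[(1,6), (2,4), (2,5), (2,6)]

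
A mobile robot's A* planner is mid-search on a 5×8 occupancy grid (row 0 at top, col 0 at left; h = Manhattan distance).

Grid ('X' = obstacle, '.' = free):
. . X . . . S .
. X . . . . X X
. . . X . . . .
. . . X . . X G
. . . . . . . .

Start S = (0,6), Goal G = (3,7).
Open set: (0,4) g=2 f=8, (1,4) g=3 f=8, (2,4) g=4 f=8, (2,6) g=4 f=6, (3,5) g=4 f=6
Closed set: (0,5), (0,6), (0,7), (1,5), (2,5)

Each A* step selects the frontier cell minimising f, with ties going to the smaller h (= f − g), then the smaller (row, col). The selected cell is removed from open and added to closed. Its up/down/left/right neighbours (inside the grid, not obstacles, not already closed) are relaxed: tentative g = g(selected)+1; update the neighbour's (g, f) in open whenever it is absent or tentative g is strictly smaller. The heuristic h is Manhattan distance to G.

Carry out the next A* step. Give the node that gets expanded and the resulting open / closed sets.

step 1: expand (2,6) (f=6, h=2) → closed; open now [(0,4) g=2 f=8, (1,4) g=3 f=8, (2,4) g=4 f=8, (2,7) g=5 f=6, (3,5) g=4 f=6]

expanded=(2,6); open=[(0,4) g=2 f=8, (1,4) g=3 f=8, (2,4) g=4 f=8, (2,7) g=5 f=6, (3,5) g=4 f=6]; closed=[(0,5), (0,6), (0,7), (1,5), (2,5), (2,6)]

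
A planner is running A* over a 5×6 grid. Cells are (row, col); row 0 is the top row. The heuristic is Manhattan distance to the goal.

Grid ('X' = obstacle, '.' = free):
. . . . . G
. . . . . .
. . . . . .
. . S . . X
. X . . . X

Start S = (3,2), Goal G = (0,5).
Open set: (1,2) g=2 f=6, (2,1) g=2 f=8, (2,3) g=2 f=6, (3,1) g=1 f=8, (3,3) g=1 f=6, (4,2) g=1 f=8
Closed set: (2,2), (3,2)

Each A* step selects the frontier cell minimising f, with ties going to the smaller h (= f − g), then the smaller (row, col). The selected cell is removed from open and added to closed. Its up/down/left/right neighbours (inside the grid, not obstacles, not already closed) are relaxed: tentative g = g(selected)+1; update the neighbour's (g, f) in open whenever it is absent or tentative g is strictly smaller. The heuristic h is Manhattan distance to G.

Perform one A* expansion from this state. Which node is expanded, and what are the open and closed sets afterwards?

step 1: expand (1,2) (f=6, h=4) → closed; open now [(0,2) g=3 f=6, (1,1) g=3 f=8, (1,3) g=3 f=6, (2,1) g=2 f=8, (2,3) g=2 f=6, (3,1) g=1 f=8, (3,3) g=1 f=6, (4,2) g=1 f=8]

expanded=(1,2); open=[(0,2) g=3 f=6, (1,1) g=3 f=8, (1,3) g=3 f=6, (2,1) g=2 f=8, (2,3) g=2 f=6, (3,1) g=1 f=8, (3,3) g=1 f=6, (4,2) g=1 f=8]; closed=[(1,2), (2,2), (3,2)]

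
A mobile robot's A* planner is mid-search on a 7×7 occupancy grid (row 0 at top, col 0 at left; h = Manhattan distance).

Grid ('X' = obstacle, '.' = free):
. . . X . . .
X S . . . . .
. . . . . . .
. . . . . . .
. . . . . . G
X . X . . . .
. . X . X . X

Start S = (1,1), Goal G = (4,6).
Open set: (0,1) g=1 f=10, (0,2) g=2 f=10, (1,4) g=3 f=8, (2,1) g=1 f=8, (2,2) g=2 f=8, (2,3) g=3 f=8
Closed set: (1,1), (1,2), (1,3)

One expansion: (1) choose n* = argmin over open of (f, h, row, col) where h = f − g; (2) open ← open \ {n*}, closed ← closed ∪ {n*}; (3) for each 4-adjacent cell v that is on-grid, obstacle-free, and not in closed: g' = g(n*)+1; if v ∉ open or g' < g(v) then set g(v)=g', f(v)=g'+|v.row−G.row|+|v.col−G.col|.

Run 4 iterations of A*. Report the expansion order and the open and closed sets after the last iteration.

step 1: expand (1,4) (f=8, h=5) → closed; open now [(0,1) g=1 f=10, (0,2) g=2 f=10, (0,4) g=4 f=10, (1,5) g=4 f=8, (2,1) g=1 f=8, (2,2) g=2 f=8, (2,3) g=3 f=8, (2,4) g=4 f=8]
step 2: expand (1,5) (f=8, h=4) → closed; open now [(0,1) g=1 f=10, (0,2) g=2 f=10, (0,4) g=4 f=10, (0,5) g=5 f=10, (1,6) g=5 f=8, (2,1) g=1 f=8, (2,2) g=2 f=8, (2,3) g=3 f=8, (2,4) g=4 f=8, (2,5) g=5 f=8]
step 3: expand (1,6) (f=8, h=3) → closed; open now [(0,1) g=1 f=10, (0,2) g=2 f=10, (0,4) g=4 f=10, (0,5) g=5 f=10, (0,6) g=6 f=10, (2,1) g=1 f=8, (2,2) g=2 f=8, (2,3) g=3 f=8, (2,4) g=4 f=8, (2,5) g=5 f=8, (2,6) g=6 f=8]
step 4: expand (2,6) (f=8, h=2) → closed; open now [(0,1) g=1 f=10, (0,2) g=2 f=10, (0,4) g=4 f=10, (0,5) g=5 f=10, (0,6) g=6 f=10, (2,1) g=1 f=8, (2,2) g=2 f=8, (2,3) g=3 f=8, (2,4) g=4 f=8, (2,5) g=5 f=8, (3,6) g=7 f=8]

order=[(1,4) → (1,5) → (1,6) → (2,6)]; open=[(0,1) g=1 f=10, (0,2) g=2 f=10, (0,4) g=4 f=10, (0,5) g=5 f=10, (0,6) g=6 f=10, (2,1) g=1 f=8, (2,2) g=2 f=8, (2,3) g=3 f=8, (2,4) g=4 f=8, (2,5) g=5 f=8, (3,6) g=7 f=8]; closed=[(1,1), (1,2), (1,3), (1,4), (1,5), (1,6), (2,6)]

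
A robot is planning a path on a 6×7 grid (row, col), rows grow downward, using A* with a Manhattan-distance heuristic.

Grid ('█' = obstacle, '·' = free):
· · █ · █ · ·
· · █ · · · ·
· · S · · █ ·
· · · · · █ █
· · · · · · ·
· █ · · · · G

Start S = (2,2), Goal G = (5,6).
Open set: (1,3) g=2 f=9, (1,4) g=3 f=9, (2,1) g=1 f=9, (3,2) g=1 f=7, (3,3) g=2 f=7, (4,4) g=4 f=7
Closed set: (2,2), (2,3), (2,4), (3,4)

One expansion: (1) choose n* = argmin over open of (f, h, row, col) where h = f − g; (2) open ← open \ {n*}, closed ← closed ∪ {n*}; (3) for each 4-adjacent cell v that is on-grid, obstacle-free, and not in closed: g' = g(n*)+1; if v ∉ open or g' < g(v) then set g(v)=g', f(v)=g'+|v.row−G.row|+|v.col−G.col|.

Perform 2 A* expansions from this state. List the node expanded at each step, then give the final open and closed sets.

step 1: expand (4,4) (f=7, h=3) → closed; open now [(1,3) g=2 f=9, (1,4) g=3 f=9, (2,1) g=1 f=9, (3,2) g=1 f=7, (3,3) g=2 f=7, (4,3) g=5 f=9, (4,5) g=5 f=7, (5,4) g=5 f=7]
step 2: expand (4,5) (f=7, h=2) → closed; open now [(1,3) g=2 f=9, (1,4) g=3 f=9, (2,1) g=1 f=9, (3,2) g=1 f=7, (3,3) g=2 f=7, (4,3) g=5 f=9, (4,6) g=6 f=7, (5,4) g=5 f=7, (5,5) g=6 f=7]

order=[(4,4) → (4,5)]; open=[(1,3) g=2 f=9, (1,4) g=3 f=9, (2,1) g=1 f=9, (3,2) g=1 f=7, (3,3) g=2 f=7, (4,3) g=5 f=9, (4,6) g=6 f=7, (5,4) g=5 f=7, (5,5) g=6 f=7]; closed=[(2,2), (2,3), (2,4), (3,4), (4,4), (4,5)]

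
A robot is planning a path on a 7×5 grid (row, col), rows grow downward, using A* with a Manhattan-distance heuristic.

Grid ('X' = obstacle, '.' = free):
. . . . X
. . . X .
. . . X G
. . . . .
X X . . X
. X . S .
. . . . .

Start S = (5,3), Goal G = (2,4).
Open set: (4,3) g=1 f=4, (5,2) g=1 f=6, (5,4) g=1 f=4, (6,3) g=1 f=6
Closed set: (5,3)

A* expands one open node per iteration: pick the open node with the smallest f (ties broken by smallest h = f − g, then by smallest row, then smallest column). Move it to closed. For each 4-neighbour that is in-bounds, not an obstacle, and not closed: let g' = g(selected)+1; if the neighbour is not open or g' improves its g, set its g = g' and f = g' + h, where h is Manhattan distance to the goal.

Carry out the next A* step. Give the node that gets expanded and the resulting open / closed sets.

expanded=(4,3); open=[(3,3) g=2 f=4, (4,2) g=2 f=6, (5,2) g=1 f=6, (5,4) g=1 f=4, (6,3) g=1 f=6]; closed=[(4,3), (5,3)]

step 1: expand (4,3) (f=4, h=3) → closed; open now [(3,3) g=2 f=4, (4,2) g=2 f=6, (5,2) g=1 f=6, (5,4) g=1 f=4, (6,3) g=1 f=6]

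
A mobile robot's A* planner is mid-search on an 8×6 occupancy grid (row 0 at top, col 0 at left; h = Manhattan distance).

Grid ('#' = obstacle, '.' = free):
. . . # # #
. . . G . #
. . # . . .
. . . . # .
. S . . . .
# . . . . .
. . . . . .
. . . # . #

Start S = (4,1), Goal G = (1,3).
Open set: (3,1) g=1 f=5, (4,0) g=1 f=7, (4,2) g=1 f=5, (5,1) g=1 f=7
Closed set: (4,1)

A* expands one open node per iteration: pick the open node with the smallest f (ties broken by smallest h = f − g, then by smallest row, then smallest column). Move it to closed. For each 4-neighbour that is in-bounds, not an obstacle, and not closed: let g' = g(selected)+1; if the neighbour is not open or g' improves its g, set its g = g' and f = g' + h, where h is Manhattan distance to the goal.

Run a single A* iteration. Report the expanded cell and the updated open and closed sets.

expanded=(3,1); open=[(2,1) g=2 f=5, (3,0) g=2 f=7, (3,2) g=2 f=5, (4,0) g=1 f=7, (4,2) g=1 f=5, (5,1) g=1 f=7]; closed=[(3,1), (4,1)]

step 1: expand (3,1) (f=5, h=4) → closed; open now [(2,1) g=2 f=5, (3,0) g=2 f=7, (3,2) g=2 f=5, (4,0) g=1 f=7, (4,2) g=1 f=5, (5,1) g=1 f=7]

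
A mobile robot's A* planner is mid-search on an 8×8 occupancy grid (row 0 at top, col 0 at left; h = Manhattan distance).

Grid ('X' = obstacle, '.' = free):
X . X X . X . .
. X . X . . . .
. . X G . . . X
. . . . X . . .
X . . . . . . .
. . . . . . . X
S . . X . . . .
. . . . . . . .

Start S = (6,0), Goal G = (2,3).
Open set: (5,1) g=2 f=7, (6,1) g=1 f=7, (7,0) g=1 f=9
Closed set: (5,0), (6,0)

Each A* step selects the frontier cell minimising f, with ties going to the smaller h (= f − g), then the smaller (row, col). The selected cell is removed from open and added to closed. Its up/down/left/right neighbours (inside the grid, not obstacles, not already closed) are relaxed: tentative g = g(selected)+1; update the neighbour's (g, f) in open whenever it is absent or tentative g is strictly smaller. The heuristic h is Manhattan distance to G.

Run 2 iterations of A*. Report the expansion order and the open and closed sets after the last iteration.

order=[(5,1) → (4,1)]; open=[(3,1) g=4 f=7, (4,2) g=4 f=7, (5,2) g=3 f=7, (6,1) g=1 f=7, (7,0) g=1 f=9]; closed=[(4,1), (5,0), (5,1), (6,0)]

step 1: expand (5,1) (f=7, h=5) → closed; open now [(4,1) g=3 f=7, (5,2) g=3 f=7, (6,1) g=1 f=7, (7,0) g=1 f=9]
step 2: expand (4,1) (f=7, h=4) → closed; open now [(3,1) g=4 f=7, (4,2) g=4 f=7, (5,2) g=3 f=7, (6,1) g=1 f=7, (7,0) g=1 f=9]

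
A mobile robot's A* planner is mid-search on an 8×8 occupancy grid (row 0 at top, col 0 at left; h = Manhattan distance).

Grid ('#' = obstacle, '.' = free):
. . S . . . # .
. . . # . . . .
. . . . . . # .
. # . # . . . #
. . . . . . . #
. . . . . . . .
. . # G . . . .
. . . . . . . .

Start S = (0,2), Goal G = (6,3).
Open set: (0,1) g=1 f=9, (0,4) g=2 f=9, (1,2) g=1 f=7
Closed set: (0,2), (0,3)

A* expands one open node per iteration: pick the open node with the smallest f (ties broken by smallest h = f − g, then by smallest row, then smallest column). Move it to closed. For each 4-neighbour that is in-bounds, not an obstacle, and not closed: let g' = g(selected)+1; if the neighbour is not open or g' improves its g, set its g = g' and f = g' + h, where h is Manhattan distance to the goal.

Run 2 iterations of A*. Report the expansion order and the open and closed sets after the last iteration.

step 1: expand (1,2) (f=7, h=6) → closed; open now [(0,1) g=1 f=9, (0,4) g=2 f=9, (1,1) g=2 f=9, (2,2) g=2 f=7]
step 2: expand (2,2) (f=7, h=5) → closed; open now [(0,1) g=1 f=9, (0,4) g=2 f=9, (1,1) g=2 f=9, (2,1) g=3 f=9, (2,3) g=3 f=7, (3,2) g=3 f=7]

order=[(1,2) → (2,2)]; open=[(0,1) g=1 f=9, (0,4) g=2 f=9, (1,1) g=2 f=9, (2,1) g=3 f=9, (2,3) g=3 f=7, (3,2) g=3 f=7]; closed=[(0,2), (0,3), (1,2), (2,2)]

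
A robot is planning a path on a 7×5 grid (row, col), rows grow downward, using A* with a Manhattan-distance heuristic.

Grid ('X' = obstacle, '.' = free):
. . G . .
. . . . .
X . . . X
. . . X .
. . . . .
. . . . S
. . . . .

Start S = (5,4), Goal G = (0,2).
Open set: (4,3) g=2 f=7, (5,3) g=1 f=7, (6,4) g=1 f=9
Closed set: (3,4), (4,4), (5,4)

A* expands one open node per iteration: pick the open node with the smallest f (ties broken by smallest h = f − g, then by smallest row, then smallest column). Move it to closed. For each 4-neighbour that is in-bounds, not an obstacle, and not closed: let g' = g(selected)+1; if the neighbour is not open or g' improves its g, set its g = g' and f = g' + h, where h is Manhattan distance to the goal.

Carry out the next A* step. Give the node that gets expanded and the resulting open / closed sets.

step 1: expand (4,3) (f=7, h=5) → closed; open now [(4,2) g=3 f=7, (5,3) g=1 f=7, (6,4) g=1 f=9]

expanded=(4,3); open=[(4,2) g=3 f=7, (5,3) g=1 f=7, (6,4) g=1 f=9]; closed=[(3,4), (4,3), (4,4), (5,4)]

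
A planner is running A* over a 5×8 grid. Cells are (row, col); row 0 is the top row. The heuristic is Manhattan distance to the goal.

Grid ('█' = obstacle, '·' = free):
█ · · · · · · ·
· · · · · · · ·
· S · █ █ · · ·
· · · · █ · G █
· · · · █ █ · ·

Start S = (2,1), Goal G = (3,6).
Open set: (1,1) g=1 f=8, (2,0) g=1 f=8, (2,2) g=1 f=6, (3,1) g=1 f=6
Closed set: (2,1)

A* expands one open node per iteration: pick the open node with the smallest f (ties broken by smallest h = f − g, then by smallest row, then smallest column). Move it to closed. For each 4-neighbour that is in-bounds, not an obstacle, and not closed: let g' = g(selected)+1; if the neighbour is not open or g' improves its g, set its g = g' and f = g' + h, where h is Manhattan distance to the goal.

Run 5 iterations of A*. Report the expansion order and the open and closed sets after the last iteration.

step 1: expand (2,2) (f=6, h=5) → closed; open now [(1,1) g=1 f=8, (1,2) g=2 f=8, (2,0) g=1 f=8, (3,1) g=1 f=6, (3,2) g=2 f=6]
step 2: expand (3,2) (f=6, h=4) → closed; open now [(1,1) g=1 f=8, (1,2) g=2 f=8, (2,0) g=1 f=8, (3,1) g=1 f=6, (3,3) g=3 f=6, (4,2) g=3 f=8]
step 3: expand (3,3) (f=6, h=3) → closed; open now [(1,1) g=1 f=8, (1,2) g=2 f=8, (2,0) g=1 f=8, (3,1) g=1 f=6, (4,2) g=3 f=8, (4,3) g=4 f=8]
step 4: expand (3,1) (f=6, h=5) → closed; open now [(1,1) g=1 f=8, (1,2) g=2 f=8, (2,0) g=1 f=8, (3,0) g=2 f=8, (4,1) g=2 f=8, (4,2) g=3 f=8, (4,3) g=4 f=8]
step 5: expand (4,3) (f=8, h=4) → closed; open now [(1,1) g=1 f=8, (1,2) g=2 f=8, (2,0) g=1 f=8, (3,0) g=2 f=8, (4,1) g=2 f=8, (4,2) g=3 f=8]

order=[(2,2) → (3,2) → (3,3) → (3,1) → (4,3)]; open=[(1,1) g=1 f=8, (1,2) g=2 f=8, (2,0) g=1 f=8, (3,0) g=2 f=8, (4,1) g=2 f=8, (4,2) g=3 f=8]; closed=[(2,1), (2,2), (3,1), (3,2), (3,3), (4,3)]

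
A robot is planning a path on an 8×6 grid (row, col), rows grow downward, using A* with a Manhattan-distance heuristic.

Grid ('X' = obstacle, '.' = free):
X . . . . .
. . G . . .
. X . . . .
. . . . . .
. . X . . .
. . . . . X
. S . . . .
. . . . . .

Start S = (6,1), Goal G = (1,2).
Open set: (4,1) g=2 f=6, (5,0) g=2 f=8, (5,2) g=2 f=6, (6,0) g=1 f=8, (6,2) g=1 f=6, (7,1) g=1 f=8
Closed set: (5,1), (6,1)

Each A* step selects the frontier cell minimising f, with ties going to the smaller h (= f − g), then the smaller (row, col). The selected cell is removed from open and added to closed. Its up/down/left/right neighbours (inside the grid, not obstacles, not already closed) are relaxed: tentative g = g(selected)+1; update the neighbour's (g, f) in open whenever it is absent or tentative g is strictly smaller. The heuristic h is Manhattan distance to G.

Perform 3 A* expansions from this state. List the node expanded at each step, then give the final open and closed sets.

order=[(4,1) → (3,1) → (3,2)]; open=[(2,2) g=5 f=6, (3,0) g=4 f=8, (3,3) g=5 f=8, (4,0) g=3 f=8, (5,0) g=2 f=8, (5,2) g=2 f=6, (6,0) g=1 f=8, (6,2) g=1 f=6, (7,1) g=1 f=8]; closed=[(3,1), (3,2), (4,1), (5,1), (6,1)]

step 1: expand (4,1) (f=6, h=4) → closed; open now [(3,1) g=3 f=6, (4,0) g=3 f=8, (5,0) g=2 f=8, (5,2) g=2 f=6, (6,0) g=1 f=8, (6,2) g=1 f=6, (7,1) g=1 f=8]
step 2: expand (3,1) (f=6, h=3) → closed; open now [(3,0) g=4 f=8, (3,2) g=4 f=6, (4,0) g=3 f=8, (5,0) g=2 f=8, (5,2) g=2 f=6, (6,0) g=1 f=8, (6,2) g=1 f=6, (7,1) g=1 f=8]
step 3: expand (3,2) (f=6, h=2) → closed; open now [(2,2) g=5 f=6, (3,0) g=4 f=8, (3,3) g=5 f=8, (4,0) g=3 f=8, (5,0) g=2 f=8, (5,2) g=2 f=6, (6,0) g=1 f=8, (6,2) g=1 f=6, (7,1) g=1 f=8]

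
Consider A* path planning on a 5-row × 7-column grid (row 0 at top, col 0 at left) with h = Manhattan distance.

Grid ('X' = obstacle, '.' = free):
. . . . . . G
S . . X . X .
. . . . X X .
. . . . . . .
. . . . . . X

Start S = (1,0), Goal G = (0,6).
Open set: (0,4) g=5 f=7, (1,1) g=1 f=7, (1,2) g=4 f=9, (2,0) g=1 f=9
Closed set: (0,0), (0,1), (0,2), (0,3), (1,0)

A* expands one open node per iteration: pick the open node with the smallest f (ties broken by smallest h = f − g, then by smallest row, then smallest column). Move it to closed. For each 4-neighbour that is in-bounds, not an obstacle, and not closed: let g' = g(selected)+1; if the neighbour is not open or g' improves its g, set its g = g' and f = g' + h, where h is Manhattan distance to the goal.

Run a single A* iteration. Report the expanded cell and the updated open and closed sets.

expanded=(0,4); open=[(0,5) g=6 f=7, (1,1) g=1 f=7, (1,2) g=4 f=9, (1,4) g=6 f=9, (2,0) g=1 f=9]; closed=[(0,0), (0,1), (0,2), (0,3), (0,4), (1,0)]

step 1: expand (0,4) (f=7, h=2) → closed; open now [(0,5) g=6 f=7, (1,1) g=1 f=7, (1,2) g=4 f=9, (1,4) g=6 f=9, (2,0) g=1 f=9]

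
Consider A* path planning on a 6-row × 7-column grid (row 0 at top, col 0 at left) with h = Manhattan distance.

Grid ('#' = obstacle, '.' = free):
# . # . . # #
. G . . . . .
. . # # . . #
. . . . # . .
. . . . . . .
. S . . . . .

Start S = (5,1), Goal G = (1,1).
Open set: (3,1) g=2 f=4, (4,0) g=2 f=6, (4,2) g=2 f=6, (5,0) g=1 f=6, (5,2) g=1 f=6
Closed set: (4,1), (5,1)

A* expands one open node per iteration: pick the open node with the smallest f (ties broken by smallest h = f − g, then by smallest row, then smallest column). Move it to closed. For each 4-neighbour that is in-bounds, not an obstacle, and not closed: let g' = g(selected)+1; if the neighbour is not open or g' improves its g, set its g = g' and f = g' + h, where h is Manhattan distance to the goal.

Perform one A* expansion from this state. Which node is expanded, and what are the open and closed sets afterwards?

step 1: expand (3,1) (f=4, h=2) → closed; open now [(2,1) g=3 f=4, (3,0) g=3 f=6, (3,2) g=3 f=6, (4,0) g=2 f=6, (4,2) g=2 f=6, (5,0) g=1 f=6, (5,2) g=1 f=6]

expanded=(3,1); open=[(2,1) g=3 f=4, (3,0) g=3 f=6, (3,2) g=3 f=6, (4,0) g=2 f=6, (4,2) g=2 f=6, (5,0) g=1 f=6, (5,2) g=1 f=6]; closed=[(3,1), (4,1), (5,1)]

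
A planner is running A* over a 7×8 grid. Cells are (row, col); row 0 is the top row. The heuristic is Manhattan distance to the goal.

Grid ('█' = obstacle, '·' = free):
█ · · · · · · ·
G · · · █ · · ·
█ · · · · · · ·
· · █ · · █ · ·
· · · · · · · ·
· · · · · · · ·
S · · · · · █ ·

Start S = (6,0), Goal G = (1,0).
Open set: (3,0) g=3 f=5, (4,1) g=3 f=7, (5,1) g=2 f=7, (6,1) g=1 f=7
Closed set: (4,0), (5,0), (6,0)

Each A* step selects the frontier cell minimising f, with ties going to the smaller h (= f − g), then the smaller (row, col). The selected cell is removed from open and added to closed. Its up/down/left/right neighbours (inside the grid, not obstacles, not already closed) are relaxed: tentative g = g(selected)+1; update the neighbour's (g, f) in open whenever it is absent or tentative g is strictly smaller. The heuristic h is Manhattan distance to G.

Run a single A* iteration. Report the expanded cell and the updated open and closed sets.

step 1: expand (3,0) (f=5, h=2) → closed; open now [(3,1) g=4 f=7, (4,1) g=3 f=7, (5,1) g=2 f=7, (6,1) g=1 f=7]

expanded=(3,0); open=[(3,1) g=4 f=7, (4,1) g=3 f=7, (5,1) g=2 f=7, (6,1) g=1 f=7]; closed=[(3,0), (4,0), (5,0), (6,0)]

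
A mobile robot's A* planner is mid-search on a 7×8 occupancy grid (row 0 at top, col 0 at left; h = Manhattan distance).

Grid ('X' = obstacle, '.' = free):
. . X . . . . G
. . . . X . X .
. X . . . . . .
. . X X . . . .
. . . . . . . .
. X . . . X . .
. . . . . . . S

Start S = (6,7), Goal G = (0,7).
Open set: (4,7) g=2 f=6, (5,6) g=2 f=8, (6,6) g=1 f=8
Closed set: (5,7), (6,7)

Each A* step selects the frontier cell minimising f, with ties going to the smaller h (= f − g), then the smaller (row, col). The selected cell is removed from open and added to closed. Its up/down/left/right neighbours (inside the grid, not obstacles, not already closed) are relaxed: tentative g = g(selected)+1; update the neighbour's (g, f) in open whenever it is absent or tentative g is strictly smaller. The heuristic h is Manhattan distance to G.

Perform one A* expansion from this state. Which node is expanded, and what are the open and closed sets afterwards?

step 1: expand (4,7) (f=6, h=4) → closed; open now [(3,7) g=3 f=6, (4,6) g=3 f=8, (5,6) g=2 f=8, (6,6) g=1 f=8]

expanded=(4,7); open=[(3,7) g=3 f=6, (4,6) g=3 f=8, (5,6) g=2 f=8, (6,6) g=1 f=8]; closed=[(4,7), (5,7), (6,7)]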